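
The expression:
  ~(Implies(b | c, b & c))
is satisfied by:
  {b: True, c: False}
  {c: True, b: False}


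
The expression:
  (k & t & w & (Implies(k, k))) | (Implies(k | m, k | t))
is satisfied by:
  {k: True, t: True, m: False}
  {k: True, m: False, t: False}
  {t: True, m: False, k: False}
  {t: False, m: False, k: False}
  {k: True, t: True, m: True}
  {k: True, m: True, t: False}
  {t: True, m: True, k: False}


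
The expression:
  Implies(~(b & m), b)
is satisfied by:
  {b: True}


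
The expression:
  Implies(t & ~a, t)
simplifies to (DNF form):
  True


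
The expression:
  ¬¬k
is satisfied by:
  {k: True}


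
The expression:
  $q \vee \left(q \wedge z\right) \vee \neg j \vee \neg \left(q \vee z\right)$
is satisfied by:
  {q: True, z: False, j: False}
  {z: False, j: False, q: False}
  {j: True, q: True, z: False}
  {j: True, z: False, q: False}
  {q: True, z: True, j: False}
  {z: True, q: False, j: False}
  {j: True, z: True, q: True}


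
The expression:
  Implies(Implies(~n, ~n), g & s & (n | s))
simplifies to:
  g & s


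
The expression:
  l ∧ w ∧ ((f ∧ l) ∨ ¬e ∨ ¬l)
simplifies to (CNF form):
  l ∧ w ∧ (f ∨ ¬e)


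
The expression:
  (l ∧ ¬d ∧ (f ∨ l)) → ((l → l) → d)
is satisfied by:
  {d: True, l: False}
  {l: False, d: False}
  {l: True, d: True}


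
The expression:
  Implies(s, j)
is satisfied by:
  {j: True, s: False}
  {s: False, j: False}
  {s: True, j: True}


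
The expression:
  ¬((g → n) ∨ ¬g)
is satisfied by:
  {g: True, n: False}


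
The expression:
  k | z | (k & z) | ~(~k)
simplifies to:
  k | z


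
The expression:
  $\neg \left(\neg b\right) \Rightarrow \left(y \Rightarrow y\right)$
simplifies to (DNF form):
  $\text{True}$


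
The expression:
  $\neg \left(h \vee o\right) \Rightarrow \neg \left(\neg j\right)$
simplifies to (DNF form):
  $h \vee j \vee o$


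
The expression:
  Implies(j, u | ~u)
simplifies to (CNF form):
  True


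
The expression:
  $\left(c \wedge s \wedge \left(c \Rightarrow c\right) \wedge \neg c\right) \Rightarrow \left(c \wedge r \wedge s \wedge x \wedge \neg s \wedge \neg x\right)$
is always true.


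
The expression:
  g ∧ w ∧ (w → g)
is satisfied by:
  {w: True, g: True}


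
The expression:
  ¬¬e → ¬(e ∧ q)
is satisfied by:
  {e: False, q: False}
  {q: True, e: False}
  {e: True, q: False}


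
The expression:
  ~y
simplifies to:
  ~y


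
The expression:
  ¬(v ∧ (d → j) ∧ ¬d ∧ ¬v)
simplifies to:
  True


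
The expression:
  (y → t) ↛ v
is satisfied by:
  {t: True, v: False, y: False}
  {v: False, y: False, t: False}
  {y: True, t: True, v: False}


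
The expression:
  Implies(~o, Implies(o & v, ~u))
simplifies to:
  True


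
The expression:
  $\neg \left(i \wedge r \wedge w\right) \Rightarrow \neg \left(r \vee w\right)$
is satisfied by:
  {i: True, r: False, w: False}
  {r: False, w: False, i: False}
  {i: True, w: True, r: True}


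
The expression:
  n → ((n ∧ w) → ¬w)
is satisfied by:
  {w: False, n: False}
  {n: True, w: False}
  {w: True, n: False}


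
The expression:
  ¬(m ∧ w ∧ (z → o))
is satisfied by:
  {z: True, w: False, m: False, o: False}
  {z: False, w: False, m: False, o: False}
  {o: True, z: True, w: False, m: False}
  {o: True, z: False, w: False, m: False}
  {m: True, z: True, w: False, o: False}
  {m: True, z: False, w: False, o: False}
  {o: True, m: True, z: True, w: False}
  {o: True, m: True, z: False, w: False}
  {w: True, z: True, o: False, m: False}
  {w: True, z: False, o: False, m: False}
  {o: True, w: True, z: True, m: False}
  {o: True, w: True, z: False, m: False}
  {m: True, w: True, z: True, o: False}


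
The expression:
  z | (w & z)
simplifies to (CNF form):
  z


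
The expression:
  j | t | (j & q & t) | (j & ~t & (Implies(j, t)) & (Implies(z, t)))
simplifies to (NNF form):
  j | t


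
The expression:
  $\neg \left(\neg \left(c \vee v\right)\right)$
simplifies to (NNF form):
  $c \vee v$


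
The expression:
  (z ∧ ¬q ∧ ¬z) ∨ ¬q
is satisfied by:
  {q: False}


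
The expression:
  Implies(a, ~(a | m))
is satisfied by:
  {a: False}


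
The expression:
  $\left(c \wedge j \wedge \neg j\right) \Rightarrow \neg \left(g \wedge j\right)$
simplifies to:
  $\text{True}$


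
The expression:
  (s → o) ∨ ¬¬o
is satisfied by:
  {o: True, s: False}
  {s: False, o: False}
  {s: True, o: True}


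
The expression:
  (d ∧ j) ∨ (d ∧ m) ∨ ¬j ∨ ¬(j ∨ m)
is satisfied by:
  {d: True, j: False}
  {j: False, d: False}
  {j: True, d: True}


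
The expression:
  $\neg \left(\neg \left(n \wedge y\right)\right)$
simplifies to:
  $n \wedge y$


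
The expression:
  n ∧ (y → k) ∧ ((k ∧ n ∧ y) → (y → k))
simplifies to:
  n ∧ (k ∨ ¬y)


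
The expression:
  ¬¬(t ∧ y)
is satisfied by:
  {t: True, y: True}


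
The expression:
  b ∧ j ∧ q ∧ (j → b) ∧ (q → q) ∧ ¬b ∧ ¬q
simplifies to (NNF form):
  False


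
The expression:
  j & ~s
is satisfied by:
  {j: True, s: False}


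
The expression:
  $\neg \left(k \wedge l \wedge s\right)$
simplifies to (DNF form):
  $\neg k \vee \neg l \vee \neg s$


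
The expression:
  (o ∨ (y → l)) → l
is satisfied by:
  {y: True, l: True, o: False}
  {l: True, o: False, y: False}
  {y: True, l: True, o: True}
  {l: True, o: True, y: False}
  {y: True, o: False, l: False}


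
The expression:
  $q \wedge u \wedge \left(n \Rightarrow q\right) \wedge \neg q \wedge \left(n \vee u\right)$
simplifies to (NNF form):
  $\text{False}$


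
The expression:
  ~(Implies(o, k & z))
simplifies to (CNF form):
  o & (~k | ~z)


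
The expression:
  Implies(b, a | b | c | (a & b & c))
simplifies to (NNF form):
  True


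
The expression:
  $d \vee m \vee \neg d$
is always true.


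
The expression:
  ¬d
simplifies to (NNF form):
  ¬d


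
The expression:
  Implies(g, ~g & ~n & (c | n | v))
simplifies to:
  ~g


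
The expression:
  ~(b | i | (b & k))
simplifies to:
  ~b & ~i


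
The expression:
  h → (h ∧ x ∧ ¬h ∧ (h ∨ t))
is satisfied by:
  {h: False}


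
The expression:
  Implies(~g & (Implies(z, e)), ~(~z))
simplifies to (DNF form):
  g | z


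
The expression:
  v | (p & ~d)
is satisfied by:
  {v: True, p: True, d: False}
  {v: True, d: False, p: False}
  {v: True, p: True, d: True}
  {v: True, d: True, p: False}
  {p: True, d: False, v: False}


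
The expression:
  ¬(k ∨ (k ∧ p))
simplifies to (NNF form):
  ¬k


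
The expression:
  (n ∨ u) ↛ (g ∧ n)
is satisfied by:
  {u: True, g: False, n: False}
  {n: True, u: True, g: False}
  {n: True, g: False, u: False}
  {u: True, g: True, n: False}


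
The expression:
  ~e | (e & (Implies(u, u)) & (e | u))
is always true.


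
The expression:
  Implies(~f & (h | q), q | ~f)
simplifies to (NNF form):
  True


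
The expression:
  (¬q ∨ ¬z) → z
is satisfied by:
  {z: True}


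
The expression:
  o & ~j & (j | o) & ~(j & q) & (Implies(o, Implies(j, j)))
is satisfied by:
  {o: True, j: False}


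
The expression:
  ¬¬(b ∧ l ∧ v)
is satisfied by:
  {v: True, b: True, l: True}


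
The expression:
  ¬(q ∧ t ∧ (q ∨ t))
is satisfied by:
  {t: False, q: False}
  {q: True, t: False}
  {t: True, q: False}


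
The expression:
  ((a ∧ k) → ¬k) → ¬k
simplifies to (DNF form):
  a ∨ ¬k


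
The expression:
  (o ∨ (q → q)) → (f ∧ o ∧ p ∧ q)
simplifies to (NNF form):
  f ∧ o ∧ p ∧ q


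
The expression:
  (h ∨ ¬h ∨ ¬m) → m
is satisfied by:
  {m: True}


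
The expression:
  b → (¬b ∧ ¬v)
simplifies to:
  ¬b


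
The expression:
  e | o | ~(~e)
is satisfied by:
  {o: True, e: True}
  {o: True, e: False}
  {e: True, o: False}


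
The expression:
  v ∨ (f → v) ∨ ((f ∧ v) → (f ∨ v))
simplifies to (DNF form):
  True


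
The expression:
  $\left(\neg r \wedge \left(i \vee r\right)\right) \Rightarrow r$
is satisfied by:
  {r: True, i: False}
  {i: False, r: False}
  {i: True, r: True}


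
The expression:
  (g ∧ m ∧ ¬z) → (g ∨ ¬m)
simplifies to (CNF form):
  True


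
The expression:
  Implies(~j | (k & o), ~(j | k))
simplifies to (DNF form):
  ~k | (j & ~o)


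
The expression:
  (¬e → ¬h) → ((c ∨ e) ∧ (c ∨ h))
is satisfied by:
  {c: True, h: True}
  {c: True, h: False}
  {h: True, c: False}


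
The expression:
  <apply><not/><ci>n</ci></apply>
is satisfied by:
  {n: False}


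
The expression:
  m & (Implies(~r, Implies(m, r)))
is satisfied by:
  {r: True, m: True}


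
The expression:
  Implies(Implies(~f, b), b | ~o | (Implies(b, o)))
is always true.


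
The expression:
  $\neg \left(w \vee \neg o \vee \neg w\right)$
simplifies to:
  $\text{False}$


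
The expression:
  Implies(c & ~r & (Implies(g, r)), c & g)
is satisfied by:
  {r: True, g: True, c: False}
  {r: True, c: False, g: False}
  {g: True, c: False, r: False}
  {g: False, c: False, r: False}
  {r: True, g: True, c: True}
  {r: True, c: True, g: False}
  {g: True, c: True, r: False}


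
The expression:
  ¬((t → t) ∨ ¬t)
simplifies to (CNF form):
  False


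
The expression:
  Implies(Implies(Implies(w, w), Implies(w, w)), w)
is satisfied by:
  {w: True}


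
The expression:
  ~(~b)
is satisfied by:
  {b: True}


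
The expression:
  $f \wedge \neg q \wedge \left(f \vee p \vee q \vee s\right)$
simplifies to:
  $f \wedge \neg q$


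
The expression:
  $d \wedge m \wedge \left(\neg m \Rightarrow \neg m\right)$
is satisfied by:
  {m: True, d: True}


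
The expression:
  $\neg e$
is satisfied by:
  {e: False}


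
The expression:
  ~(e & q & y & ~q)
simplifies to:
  True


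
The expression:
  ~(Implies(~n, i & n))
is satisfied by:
  {n: False}


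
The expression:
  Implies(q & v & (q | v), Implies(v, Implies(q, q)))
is always true.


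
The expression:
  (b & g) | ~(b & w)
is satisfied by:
  {g: True, w: False, b: False}
  {w: False, b: False, g: False}
  {b: True, g: True, w: False}
  {b: True, w: False, g: False}
  {g: True, w: True, b: False}
  {w: True, g: False, b: False}
  {b: True, w: True, g: True}


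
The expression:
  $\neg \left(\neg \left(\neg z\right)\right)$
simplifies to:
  $\neg z$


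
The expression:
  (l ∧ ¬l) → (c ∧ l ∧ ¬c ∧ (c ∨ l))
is always true.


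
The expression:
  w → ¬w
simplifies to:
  ¬w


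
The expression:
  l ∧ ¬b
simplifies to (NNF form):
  l ∧ ¬b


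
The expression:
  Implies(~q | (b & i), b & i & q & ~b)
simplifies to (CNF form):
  q & (~b | ~i)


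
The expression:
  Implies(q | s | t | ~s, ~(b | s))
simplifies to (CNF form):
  ~b & ~s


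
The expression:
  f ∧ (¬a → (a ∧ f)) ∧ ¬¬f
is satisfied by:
  {a: True, f: True}


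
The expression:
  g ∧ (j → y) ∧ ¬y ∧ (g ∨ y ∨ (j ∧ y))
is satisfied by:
  {g: True, y: False, j: False}


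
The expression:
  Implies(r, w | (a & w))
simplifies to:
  w | ~r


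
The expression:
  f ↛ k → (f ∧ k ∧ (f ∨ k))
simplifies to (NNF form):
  k ∨ ¬f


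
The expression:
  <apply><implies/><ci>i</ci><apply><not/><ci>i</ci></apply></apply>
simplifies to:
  <apply><not/><ci>i</ci></apply>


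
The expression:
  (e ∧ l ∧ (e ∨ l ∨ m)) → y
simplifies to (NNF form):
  y ∨ ¬e ∨ ¬l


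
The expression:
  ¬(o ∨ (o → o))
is never true.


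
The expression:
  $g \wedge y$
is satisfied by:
  {g: True, y: True}


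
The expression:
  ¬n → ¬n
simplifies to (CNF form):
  True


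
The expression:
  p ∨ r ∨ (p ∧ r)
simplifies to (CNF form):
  p ∨ r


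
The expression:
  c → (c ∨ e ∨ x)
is always true.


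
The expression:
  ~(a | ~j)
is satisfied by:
  {j: True, a: False}


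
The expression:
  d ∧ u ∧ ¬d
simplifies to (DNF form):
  False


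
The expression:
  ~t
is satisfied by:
  {t: False}


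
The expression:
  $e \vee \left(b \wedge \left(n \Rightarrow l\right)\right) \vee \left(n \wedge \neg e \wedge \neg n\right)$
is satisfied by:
  {l: True, e: True, b: True, n: False}
  {e: True, b: True, l: False, n: False}
  {n: True, l: True, e: True, b: True}
  {n: True, e: True, b: True, l: False}
  {e: True, l: True, n: False, b: False}
  {e: True, n: False, b: False, l: False}
  {l: True, e: True, n: True, b: False}
  {e: True, n: True, l: False, b: False}
  {l: True, b: True, n: False, e: False}
  {b: True, n: False, e: False, l: False}
  {l: True, n: True, b: True, e: False}


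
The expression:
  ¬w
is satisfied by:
  {w: False}


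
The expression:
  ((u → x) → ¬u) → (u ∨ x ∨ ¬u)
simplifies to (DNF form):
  True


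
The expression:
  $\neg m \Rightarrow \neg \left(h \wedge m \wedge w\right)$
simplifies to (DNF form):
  $\text{True}$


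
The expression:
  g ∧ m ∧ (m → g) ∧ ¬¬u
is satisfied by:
  {m: True, u: True, g: True}


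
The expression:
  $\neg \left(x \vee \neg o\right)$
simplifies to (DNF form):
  $o \wedge \neg x$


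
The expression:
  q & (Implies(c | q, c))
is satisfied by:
  {c: True, q: True}


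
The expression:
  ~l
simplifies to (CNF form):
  ~l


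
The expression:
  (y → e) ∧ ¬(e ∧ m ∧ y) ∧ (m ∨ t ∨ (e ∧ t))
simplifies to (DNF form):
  (m ∧ ¬y) ∨ (t ∧ ¬y) ∨ (e ∧ m ∧ ¬m) ∨ (e ∧ m ∧ ¬y) ∨ (e ∧ t ∧ ¬m) ∨ (e ∧ t ∧ ¬y) ∨ (m ∧ ¬m ∧ ¬y) ∨ (t ∧ ¬m ∧ ¬y)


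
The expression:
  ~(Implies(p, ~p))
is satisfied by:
  {p: True}


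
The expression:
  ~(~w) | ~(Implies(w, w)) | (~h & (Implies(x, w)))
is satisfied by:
  {w: True, h: False, x: False}
  {x: True, w: True, h: False}
  {w: True, h: True, x: False}
  {x: True, w: True, h: True}
  {x: False, h: False, w: False}


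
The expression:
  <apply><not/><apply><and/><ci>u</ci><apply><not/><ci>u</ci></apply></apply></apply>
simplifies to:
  <true/>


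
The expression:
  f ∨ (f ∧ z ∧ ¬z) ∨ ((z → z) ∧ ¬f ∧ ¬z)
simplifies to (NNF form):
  f ∨ ¬z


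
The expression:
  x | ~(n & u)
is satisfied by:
  {x: True, u: False, n: False}
  {u: False, n: False, x: False}
  {x: True, n: True, u: False}
  {n: True, u: False, x: False}
  {x: True, u: True, n: False}
  {u: True, x: False, n: False}
  {x: True, n: True, u: True}


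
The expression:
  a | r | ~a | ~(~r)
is always true.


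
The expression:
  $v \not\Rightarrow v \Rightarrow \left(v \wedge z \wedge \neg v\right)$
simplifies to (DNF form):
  $\text{True}$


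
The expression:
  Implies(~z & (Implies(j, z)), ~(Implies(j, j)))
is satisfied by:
  {z: True, j: True}
  {z: True, j: False}
  {j: True, z: False}


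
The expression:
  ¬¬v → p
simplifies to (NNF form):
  p ∨ ¬v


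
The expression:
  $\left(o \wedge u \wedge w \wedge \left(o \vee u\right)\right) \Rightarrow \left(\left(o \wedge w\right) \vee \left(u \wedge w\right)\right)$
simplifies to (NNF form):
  $\text{True}$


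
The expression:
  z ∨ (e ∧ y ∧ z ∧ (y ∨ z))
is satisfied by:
  {z: True}


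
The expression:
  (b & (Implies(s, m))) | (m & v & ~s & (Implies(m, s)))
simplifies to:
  b & (m | ~s)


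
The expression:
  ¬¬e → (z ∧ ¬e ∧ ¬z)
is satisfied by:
  {e: False}


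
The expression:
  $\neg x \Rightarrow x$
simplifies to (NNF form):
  $x$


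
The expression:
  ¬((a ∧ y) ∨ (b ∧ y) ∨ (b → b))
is never true.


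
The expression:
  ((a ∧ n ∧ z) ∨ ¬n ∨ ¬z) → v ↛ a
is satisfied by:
  {n: True, v: True, z: True, a: False}
  {n: True, v: True, z: False, a: False}
  {v: True, z: True, a: False, n: False}
  {v: True, z: False, a: False, n: False}
  {n: True, z: True, a: False, v: False}


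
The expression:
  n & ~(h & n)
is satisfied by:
  {n: True, h: False}


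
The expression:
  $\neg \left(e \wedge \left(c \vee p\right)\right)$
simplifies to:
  $\left(\neg c \wedge \neg p\right) \vee \neg e$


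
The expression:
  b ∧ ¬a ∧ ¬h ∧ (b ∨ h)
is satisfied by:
  {b: True, h: False, a: False}


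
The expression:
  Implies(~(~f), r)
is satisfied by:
  {r: True, f: False}
  {f: False, r: False}
  {f: True, r: True}


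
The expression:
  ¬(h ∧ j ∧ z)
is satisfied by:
  {h: False, z: False, j: False}
  {j: True, h: False, z: False}
  {z: True, h: False, j: False}
  {j: True, z: True, h: False}
  {h: True, j: False, z: False}
  {j: True, h: True, z: False}
  {z: True, h: True, j: False}


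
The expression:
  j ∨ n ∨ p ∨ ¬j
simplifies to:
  True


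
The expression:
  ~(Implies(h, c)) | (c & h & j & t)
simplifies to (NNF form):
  h & (j | ~c) & (t | ~c)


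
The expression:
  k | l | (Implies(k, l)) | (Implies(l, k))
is always true.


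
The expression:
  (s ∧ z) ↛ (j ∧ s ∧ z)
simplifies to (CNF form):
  s ∧ z ∧ ¬j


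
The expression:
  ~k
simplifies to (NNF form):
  ~k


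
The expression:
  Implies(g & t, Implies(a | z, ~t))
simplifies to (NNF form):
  ~g | ~t | (~a & ~z)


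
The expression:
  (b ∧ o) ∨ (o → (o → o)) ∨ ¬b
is always true.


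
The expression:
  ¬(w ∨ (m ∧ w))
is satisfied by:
  {w: False}


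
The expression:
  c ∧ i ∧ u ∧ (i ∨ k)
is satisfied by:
  {c: True, i: True, u: True}


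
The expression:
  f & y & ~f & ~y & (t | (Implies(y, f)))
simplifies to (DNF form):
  False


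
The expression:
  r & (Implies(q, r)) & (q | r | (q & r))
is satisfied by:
  {r: True}


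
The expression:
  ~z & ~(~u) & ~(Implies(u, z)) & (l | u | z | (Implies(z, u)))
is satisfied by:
  {u: True, z: False}


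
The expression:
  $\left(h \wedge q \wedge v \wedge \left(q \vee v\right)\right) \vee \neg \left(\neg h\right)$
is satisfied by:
  {h: True}


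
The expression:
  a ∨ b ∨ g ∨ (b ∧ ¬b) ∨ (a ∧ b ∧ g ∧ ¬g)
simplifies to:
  a ∨ b ∨ g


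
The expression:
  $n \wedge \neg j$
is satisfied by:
  {n: True, j: False}


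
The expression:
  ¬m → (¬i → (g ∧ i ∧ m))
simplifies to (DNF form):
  i ∨ m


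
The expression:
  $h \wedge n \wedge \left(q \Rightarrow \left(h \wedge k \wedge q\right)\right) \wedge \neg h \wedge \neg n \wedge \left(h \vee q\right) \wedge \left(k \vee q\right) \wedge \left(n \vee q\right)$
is never true.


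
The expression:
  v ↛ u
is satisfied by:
  {v: True, u: False}


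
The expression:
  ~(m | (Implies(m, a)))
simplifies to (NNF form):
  False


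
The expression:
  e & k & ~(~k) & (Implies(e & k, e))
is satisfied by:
  {e: True, k: True}


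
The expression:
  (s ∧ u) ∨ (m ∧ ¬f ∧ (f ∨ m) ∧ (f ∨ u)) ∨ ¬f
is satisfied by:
  {u: True, s: True, f: False}
  {u: True, s: False, f: False}
  {s: True, u: False, f: False}
  {u: False, s: False, f: False}
  {f: True, u: True, s: True}


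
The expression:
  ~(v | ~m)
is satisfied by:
  {m: True, v: False}


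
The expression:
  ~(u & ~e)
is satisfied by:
  {e: True, u: False}
  {u: False, e: False}
  {u: True, e: True}


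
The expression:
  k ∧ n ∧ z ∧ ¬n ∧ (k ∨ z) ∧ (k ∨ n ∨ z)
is never true.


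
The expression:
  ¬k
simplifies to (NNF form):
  ¬k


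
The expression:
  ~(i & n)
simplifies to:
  ~i | ~n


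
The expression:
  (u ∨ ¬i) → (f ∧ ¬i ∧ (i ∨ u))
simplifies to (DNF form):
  (i ∧ ¬i) ∨ (i ∧ ¬u) ∨ (f ∧ i ∧ ¬i) ∨ (f ∧ i ∧ ¬u) ∨ (f ∧ u ∧ ¬i) ∨ (f ∧ u ∧ ¬u) ∨ (i ∧ u ∧ ¬i) ∨ (i ∧ u ∧ ¬u)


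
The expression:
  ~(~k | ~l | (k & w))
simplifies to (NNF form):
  k & l & ~w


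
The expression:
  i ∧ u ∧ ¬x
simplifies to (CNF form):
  i ∧ u ∧ ¬x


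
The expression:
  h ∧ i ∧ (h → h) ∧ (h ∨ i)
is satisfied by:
  {h: True, i: True}


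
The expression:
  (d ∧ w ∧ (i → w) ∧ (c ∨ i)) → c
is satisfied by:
  {c: True, w: False, d: False, i: False}
  {i: False, w: False, c: False, d: False}
  {i: True, c: True, w: False, d: False}
  {i: True, w: False, c: False, d: False}
  {d: True, c: True, i: False, w: False}
  {d: True, i: False, w: False, c: False}
  {d: True, i: True, c: True, w: False}
  {d: True, i: True, w: False, c: False}
  {c: True, w: True, d: False, i: False}
  {w: True, d: False, c: False, i: False}
  {i: True, w: True, c: True, d: False}
  {i: True, w: True, d: False, c: False}
  {c: True, w: True, d: True, i: False}
  {w: True, d: True, i: False, c: False}
  {i: True, w: True, d: True, c: True}


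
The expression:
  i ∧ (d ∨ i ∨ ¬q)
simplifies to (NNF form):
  i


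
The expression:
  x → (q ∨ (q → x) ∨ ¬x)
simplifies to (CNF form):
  True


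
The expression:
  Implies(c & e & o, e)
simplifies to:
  True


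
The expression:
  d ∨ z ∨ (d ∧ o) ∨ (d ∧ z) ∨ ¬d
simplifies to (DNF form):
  True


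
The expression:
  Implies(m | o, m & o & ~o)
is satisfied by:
  {o: False, m: False}


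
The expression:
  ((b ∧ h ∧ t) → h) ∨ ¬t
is always true.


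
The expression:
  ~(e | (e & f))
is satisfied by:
  {e: False}


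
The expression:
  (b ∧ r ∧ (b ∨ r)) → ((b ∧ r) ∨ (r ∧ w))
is always true.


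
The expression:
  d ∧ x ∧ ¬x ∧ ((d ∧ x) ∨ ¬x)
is never true.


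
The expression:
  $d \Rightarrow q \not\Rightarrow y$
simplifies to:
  $\left(q \wedge \neg y\right) \vee \neg d$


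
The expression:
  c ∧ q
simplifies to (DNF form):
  c ∧ q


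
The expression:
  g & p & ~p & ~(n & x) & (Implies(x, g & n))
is never true.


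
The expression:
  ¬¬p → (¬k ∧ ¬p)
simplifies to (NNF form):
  ¬p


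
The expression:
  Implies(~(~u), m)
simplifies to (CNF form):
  m | ~u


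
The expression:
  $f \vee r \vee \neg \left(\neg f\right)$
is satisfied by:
  {r: True, f: True}
  {r: True, f: False}
  {f: True, r: False}


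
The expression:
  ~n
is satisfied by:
  {n: False}


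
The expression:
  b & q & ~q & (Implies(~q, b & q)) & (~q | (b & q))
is never true.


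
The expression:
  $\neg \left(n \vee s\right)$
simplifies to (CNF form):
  $\neg n \wedge \neg s$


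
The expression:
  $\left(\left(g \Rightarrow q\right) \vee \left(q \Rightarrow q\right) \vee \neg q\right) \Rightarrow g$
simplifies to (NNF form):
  $g$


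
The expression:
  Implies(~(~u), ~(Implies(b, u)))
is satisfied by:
  {u: False}


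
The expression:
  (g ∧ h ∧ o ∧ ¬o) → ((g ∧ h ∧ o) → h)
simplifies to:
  True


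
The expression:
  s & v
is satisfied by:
  {s: True, v: True}


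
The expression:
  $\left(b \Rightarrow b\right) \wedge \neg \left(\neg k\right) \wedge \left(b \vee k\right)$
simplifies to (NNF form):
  $k$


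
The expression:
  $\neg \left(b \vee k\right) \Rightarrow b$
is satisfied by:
  {b: True, k: True}
  {b: True, k: False}
  {k: True, b: False}


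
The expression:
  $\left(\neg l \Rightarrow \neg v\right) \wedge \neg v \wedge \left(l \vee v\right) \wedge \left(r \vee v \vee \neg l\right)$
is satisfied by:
  {r: True, l: True, v: False}


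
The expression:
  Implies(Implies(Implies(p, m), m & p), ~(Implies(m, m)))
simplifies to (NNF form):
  ~p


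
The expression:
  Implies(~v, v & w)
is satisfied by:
  {v: True}


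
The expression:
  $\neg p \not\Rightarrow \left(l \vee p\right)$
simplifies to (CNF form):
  $\neg l \wedge \neg p$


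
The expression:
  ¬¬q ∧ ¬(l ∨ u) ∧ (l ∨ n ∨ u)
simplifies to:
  n ∧ q ∧ ¬l ∧ ¬u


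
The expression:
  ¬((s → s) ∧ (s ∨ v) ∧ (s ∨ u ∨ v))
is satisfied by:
  {v: False, s: False}


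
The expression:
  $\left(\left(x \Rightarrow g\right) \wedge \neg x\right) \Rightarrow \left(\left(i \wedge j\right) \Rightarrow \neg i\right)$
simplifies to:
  $x \vee \neg i \vee \neg j$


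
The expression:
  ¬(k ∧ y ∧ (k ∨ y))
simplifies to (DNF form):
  ¬k ∨ ¬y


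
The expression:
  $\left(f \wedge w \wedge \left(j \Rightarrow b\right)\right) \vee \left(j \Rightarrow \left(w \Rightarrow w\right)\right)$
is always true.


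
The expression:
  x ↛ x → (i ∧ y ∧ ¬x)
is always true.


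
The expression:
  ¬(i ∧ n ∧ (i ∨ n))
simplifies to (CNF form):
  ¬i ∨ ¬n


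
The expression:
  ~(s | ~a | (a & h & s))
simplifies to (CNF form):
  a & ~s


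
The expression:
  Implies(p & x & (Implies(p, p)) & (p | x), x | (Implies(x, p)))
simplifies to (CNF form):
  True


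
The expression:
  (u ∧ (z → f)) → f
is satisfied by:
  {z: True, f: True, u: False}
  {z: True, f: False, u: False}
  {f: True, z: False, u: False}
  {z: False, f: False, u: False}
  {z: True, u: True, f: True}
  {z: True, u: True, f: False}
  {u: True, f: True, z: False}


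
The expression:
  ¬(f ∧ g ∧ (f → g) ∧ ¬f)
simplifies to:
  True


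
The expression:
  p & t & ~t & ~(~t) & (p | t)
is never true.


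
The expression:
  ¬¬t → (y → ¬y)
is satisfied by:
  {t: False, y: False}
  {y: True, t: False}
  {t: True, y: False}


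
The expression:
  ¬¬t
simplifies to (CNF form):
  t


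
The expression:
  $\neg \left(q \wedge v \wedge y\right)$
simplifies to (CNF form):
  $\neg q \vee \neg v \vee \neg y$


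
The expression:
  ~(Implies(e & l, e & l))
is never true.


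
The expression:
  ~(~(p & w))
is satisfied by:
  {p: True, w: True}


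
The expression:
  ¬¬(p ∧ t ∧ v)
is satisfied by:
  {t: True, p: True, v: True}


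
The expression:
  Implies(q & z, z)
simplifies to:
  True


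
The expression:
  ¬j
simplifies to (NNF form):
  ¬j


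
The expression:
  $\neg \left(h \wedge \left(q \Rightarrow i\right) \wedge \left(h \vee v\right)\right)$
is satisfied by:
  {q: True, h: False, i: False}
  {q: False, h: False, i: False}
  {i: True, q: True, h: False}
  {i: True, q: False, h: False}
  {h: True, q: True, i: False}


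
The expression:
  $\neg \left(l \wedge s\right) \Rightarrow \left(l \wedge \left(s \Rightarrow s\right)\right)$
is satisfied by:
  {l: True}


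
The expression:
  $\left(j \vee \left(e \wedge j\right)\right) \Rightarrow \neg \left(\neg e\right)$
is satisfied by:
  {e: True, j: False}
  {j: False, e: False}
  {j: True, e: True}


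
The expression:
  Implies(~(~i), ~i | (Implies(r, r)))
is always true.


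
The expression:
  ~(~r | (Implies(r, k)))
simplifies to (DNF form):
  r & ~k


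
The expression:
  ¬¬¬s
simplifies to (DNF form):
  ¬s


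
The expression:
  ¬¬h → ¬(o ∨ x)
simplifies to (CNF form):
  (¬h ∨ ¬o) ∧ (¬h ∨ ¬x)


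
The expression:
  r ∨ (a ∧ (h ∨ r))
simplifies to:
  r ∨ (a ∧ h)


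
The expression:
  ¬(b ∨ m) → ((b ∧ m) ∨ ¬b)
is always true.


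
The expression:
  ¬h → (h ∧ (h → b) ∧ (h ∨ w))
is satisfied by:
  {h: True}


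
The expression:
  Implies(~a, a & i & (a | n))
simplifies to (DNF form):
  a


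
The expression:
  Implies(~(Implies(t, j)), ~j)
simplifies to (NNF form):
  True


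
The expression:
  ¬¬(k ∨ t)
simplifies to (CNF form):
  k ∨ t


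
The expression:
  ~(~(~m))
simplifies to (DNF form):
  ~m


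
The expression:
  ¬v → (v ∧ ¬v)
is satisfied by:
  {v: True}


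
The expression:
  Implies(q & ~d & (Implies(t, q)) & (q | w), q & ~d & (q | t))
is always true.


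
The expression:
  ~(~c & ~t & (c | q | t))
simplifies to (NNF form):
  c | t | ~q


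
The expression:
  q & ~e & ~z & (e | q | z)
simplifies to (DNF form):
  q & ~e & ~z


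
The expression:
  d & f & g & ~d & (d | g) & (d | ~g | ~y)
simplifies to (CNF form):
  False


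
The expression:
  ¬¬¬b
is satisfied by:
  {b: False}


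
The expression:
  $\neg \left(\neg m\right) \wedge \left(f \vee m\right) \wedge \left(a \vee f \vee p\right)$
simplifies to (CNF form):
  $m \wedge \left(a \vee f \vee p\right)$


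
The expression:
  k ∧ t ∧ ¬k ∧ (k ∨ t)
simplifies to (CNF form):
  False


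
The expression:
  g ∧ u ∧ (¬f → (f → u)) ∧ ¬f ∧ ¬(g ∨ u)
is never true.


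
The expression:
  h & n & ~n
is never true.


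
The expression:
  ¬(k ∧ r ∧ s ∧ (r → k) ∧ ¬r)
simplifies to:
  True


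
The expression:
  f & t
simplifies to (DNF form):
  f & t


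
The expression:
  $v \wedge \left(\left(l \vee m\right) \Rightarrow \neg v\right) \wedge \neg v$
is never true.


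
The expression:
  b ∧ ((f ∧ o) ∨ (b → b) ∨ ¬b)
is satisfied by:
  {b: True}


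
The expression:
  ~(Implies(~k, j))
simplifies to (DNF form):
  ~j & ~k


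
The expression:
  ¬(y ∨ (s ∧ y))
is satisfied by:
  {y: False}


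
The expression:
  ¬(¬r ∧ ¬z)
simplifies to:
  r ∨ z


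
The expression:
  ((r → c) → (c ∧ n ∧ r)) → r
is always true.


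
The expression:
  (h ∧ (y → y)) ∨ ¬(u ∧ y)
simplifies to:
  h ∨ ¬u ∨ ¬y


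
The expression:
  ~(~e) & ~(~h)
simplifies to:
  e & h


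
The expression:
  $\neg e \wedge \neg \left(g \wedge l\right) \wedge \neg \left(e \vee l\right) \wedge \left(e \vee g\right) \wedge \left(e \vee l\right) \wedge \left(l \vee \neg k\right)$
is never true.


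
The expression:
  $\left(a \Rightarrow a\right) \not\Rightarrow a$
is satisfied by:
  {a: False}


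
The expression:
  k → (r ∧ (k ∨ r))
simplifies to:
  r ∨ ¬k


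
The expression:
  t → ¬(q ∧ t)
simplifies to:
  ¬q ∨ ¬t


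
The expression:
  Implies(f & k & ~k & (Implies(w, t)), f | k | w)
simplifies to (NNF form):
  True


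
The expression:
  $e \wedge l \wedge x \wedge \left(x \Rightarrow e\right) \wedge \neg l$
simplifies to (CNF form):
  $\text{False}$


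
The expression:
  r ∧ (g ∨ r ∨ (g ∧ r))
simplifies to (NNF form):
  r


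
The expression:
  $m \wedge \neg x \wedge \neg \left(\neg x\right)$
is never true.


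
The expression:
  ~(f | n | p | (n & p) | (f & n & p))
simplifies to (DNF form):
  ~f & ~n & ~p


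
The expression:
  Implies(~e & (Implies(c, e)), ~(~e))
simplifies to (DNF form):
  c | e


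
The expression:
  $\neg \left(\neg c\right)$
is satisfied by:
  {c: True}


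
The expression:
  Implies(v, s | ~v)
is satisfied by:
  {s: True, v: False}
  {v: False, s: False}
  {v: True, s: True}


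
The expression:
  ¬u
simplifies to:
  ¬u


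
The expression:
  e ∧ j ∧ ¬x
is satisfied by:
  {j: True, e: True, x: False}


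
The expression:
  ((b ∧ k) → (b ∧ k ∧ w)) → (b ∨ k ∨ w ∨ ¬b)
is always true.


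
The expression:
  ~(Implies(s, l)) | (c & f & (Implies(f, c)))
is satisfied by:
  {c: True, s: True, f: True, l: False}
  {c: True, s: True, f: False, l: False}
  {c: True, f: True, l: False, s: False}
  {s: True, f: True, l: False, c: False}
  {s: True, f: False, l: False, c: False}
  {c: True, l: True, f: True, s: True}
  {c: True, l: True, f: True, s: False}


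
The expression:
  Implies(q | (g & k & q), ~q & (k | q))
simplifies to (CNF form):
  ~q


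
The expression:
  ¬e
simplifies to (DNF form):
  ¬e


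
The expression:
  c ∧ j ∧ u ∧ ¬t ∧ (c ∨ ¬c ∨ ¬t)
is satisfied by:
  {c: True, j: True, u: True, t: False}


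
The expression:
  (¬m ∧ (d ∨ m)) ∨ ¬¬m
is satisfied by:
  {d: True, m: True}
  {d: True, m: False}
  {m: True, d: False}


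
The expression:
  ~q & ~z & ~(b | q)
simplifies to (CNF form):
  ~b & ~q & ~z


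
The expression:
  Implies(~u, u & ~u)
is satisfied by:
  {u: True}


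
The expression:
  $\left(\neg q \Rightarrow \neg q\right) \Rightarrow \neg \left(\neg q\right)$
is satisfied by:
  {q: True}


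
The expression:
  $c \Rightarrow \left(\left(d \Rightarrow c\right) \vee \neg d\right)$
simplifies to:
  $\text{True}$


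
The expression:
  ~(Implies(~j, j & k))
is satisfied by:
  {j: False}


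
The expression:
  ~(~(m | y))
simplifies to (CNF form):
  m | y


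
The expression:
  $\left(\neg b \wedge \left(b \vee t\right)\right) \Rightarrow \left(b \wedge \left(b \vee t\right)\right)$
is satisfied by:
  {b: True, t: False}
  {t: False, b: False}
  {t: True, b: True}


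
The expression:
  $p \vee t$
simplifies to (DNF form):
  $p \vee t$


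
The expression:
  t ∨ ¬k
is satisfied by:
  {t: True, k: False}
  {k: False, t: False}
  {k: True, t: True}


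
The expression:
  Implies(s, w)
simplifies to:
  w | ~s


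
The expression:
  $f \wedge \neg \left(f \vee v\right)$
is never true.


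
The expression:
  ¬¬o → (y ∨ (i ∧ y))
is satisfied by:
  {y: True, o: False}
  {o: False, y: False}
  {o: True, y: True}


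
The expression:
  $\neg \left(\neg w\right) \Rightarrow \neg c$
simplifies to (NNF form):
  $\neg c \vee \neg w$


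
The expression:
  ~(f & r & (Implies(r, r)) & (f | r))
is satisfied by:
  {r: False, f: False}
  {f: True, r: False}
  {r: True, f: False}


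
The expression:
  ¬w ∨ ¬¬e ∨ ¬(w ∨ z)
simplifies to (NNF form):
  e ∨ ¬w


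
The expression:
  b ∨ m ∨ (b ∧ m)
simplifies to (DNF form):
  b ∨ m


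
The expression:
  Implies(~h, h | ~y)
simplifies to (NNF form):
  h | ~y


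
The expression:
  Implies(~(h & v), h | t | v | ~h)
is always true.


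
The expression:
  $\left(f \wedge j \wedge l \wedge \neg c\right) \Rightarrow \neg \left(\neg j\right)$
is always true.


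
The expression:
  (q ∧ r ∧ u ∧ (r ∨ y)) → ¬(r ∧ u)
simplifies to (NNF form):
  ¬q ∨ ¬r ∨ ¬u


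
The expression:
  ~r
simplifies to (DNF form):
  ~r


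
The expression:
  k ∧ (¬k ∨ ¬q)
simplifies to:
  k ∧ ¬q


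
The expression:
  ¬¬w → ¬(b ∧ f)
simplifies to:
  ¬b ∨ ¬f ∨ ¬w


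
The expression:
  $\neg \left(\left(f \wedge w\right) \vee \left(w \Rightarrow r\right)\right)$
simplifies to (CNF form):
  $w \wedge \neg f \wedge \neg r$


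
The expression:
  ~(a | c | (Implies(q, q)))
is never true.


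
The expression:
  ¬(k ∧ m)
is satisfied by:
  {k: False, m: False}
  {m: True, k: False}
  {k: True, m: False}


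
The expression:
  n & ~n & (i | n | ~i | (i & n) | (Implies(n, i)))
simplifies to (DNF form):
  False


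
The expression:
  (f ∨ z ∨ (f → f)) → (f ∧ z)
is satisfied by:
  {z: True, f: True}


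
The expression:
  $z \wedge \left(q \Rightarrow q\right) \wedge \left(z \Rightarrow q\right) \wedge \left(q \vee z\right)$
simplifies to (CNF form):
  $q \wedge z$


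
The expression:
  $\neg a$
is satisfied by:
  {a: False}


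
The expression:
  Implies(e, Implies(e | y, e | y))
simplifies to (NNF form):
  True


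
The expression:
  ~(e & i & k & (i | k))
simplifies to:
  ~e | ~i | ~k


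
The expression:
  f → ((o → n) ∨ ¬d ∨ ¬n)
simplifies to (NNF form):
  True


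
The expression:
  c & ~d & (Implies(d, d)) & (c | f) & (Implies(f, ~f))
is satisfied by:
  {c: True, d: False, f: False}


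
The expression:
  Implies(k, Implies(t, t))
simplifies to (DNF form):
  True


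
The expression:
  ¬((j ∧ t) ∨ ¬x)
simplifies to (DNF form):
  (x ∧ ¬j) ∨ (x ∧ ¬t)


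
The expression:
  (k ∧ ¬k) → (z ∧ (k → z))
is always true.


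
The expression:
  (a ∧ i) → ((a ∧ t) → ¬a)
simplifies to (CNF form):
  ¬a ∨ ¬i ∨ ¬t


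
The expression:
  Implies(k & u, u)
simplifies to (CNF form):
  True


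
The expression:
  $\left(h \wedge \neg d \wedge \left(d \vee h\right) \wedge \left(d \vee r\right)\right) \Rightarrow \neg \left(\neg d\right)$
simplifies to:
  $d \vee \neg h \vee \neg r$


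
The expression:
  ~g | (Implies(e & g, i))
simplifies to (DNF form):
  i | ~e | ~g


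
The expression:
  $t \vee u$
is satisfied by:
  {t: True, u: True}
  {t: True, u: False}
  {u: True, t: False}


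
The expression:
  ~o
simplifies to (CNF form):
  ~o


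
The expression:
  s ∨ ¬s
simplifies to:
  True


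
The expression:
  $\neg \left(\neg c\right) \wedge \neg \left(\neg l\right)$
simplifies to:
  $c \wedge l$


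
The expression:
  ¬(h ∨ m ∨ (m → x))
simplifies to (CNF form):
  False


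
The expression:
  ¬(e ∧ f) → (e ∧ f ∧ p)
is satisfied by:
  {e: True, f: True}


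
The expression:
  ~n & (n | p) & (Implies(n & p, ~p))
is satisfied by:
  {p: True, n: False}


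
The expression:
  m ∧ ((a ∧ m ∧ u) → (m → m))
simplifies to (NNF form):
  m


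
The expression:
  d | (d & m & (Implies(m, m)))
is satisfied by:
  {d: True}


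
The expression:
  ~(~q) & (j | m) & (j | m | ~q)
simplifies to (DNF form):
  (j & q) | (m & q)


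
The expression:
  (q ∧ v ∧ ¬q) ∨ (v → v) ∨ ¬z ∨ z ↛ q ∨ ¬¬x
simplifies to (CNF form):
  True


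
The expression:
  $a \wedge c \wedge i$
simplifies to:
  $a \wedge c \wedge i$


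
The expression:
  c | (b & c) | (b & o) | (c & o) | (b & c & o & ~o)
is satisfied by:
  {b: True, c: True, o: True}
  {b: True, c: True, o: False}
  {c: True, o: True, b: False}
  {c: True, o: False, b: False}
  {b: True, o: True, c: False}


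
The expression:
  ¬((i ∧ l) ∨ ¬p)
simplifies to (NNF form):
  p ∧ (¬i ∨ ¬l)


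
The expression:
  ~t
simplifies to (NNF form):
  ~t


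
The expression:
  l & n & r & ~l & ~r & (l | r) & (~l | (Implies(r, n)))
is never true.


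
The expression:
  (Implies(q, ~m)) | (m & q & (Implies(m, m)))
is always true.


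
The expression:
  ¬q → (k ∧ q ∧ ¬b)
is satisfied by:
  {q: True}


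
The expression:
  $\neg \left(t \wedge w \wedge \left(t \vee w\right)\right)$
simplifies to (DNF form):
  $\neg t \vee \neg w$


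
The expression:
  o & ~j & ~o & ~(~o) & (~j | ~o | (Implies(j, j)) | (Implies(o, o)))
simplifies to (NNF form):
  False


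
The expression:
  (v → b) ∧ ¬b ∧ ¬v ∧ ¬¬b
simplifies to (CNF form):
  False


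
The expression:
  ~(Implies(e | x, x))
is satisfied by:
  {e: True, x: False}


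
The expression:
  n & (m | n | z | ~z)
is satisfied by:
  {n: True}
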